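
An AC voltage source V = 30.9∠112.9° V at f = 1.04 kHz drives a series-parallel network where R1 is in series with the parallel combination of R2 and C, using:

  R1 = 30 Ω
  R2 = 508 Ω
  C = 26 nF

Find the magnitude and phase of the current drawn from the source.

Step 1 — Angular frequency: ω = 2π·f = 2π·1040 = 6535 rad/s.
Step 2 — Component impedances:
  R1: Z = R = 30 Ω
  R2: Z = R = 508 Ω
  C: Z = 1/(jωC) = -j/(ω·C) = 0 - j5886 Ω
Step 3 — Parallel branch: R2 || C = 1/(1/R2 + 1/C) = 504.2 - j43.52 Ω.
Step 4 — Series with R1: Z_total = R1 + (R2 || C) = 534.2 - j43.52 Ω = 536∠-4.7° Ω.
Step 5 — Source phasor: V = 30.9∠112.9° V = -12.02 + j28.46 V.
Step 6 — Ohm's law: I = V / Z_total = (-12.02 + j28.46) / (534.2 - j43.52) = -0.02667 + j0.05111 A.
Step 7 — Convert to polar: |I| = 0.05765 A, ∠I = 117.6°.

I = 0.05765∠117.6° A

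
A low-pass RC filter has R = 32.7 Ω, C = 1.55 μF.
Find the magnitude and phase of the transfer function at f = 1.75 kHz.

Step 1 — Angular frequency: ω = 2π·1750 = 1.1e+04 rad/s.
Step 2 — Transfer function: H(jω) = 1/(1 + jωRC).
Step 3 — Denominator: 1 + jωRC = 1 + j·1.1e+04·32.7·1.55e-06 = 1 + j0.5573.
Step 4 — H = 0.763 - j0.4252.
Step 5 — Magnitude: |H| = 0.8735 (-1.2 dB); phase: φ = -29.1°.

|H| = 0.8735 (-1.2 dB), φ = -29.1°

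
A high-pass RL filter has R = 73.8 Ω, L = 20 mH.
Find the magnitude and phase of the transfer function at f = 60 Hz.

Step 1 — Angular frequency: ω = 2π·60 = 377 rad/s.
Step 2 — Transfer function: H(jω) = jωL/(R + jωL).
Step 3 — Numerator jωL = j·7.54; denominator R + jωL = 73.8 + j7.54.
Step 4 — H = 0.01033 + j0.1011.
Step 5 — Magnitude: |H| = 0.1016 (-19.9 dB); phase: φ = 84.2°.

|H| = 0.1016 (-19.9 dB), φ = 84.2°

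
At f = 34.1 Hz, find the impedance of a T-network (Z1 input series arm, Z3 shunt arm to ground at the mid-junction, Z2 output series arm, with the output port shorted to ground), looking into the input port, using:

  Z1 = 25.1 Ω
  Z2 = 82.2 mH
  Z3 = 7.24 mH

Step 1 — Angular frequency: ω = 2π·f = 2π·34.1 = 214.3 rad/s.
Step 2 — Component impedances:
  Z1: Z = R = 25.1 Ω
  Z2: Z = jωL = j·214.3·0.0822 = 0 + j17.61 Ω
  Z3: Z = jωL = j·214.3·0.00724 = 0 + j1.551 Ω
Step 3 — With the output port shorted to ground, the output series arm Z2 runs from the junction to ground; the shunt arm Z3 also runs from the junction to ground. They appear in parallel: Z3 || Z2 = 0 + j1.426 Ω.
Step 4 — Series with input arm Z1: Z_in = Z1 + (Z3 || Z2) = 25.1 + j1.426 Ω = 25.14∠3.3° Ω.

Z = 25.1 + j1.426 Ω = 25.14∠3.3° Ω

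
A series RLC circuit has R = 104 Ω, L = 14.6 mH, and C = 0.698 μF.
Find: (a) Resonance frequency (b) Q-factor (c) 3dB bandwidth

Step 1 — Resonance: ω₀ = 1/√(LC) = 1/√(0.0146·6.98e-07) = 9906 rad/s.
Step 2 — f₀ = ω₀/(2π) = 1577 Hz.
Step 3 — Series Q: Q = ω₀L/R = 9906·0.0146/104 = 1.391.
Step 4 — Bandwidth: Δω = ω₀/Q = 7123 rad/s; BW = Δω/(2π) = 1134 Hz.

(a) f₀ = 1577 Hz  (b) Q = 1.391  (c) BW = 1134 Hz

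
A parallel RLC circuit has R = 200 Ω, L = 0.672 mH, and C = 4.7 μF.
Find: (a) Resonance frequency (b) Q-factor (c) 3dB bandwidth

Step 1 — Resonance: ω₀ = 1/√(LC) = 1/√(0.000672·4.7e-06) = 1.779e+04 rad/s.
Step 2 — f₀ = ω₀/(2π) = 2832 Hz.
Step 3 — Parallel Q: Q = R/(ω₀L) = 200/(1.779e+04·0.000672) = 16.73.
Step 4 — Bandwidth: Δω = ω₀/Q = 1064 rad/s; BW = Δω/(2π) = 169.3 Hz.

(a) f₀ = 2832 Hz  (b) Q = 16.73  (c) BW = 169.3 Hz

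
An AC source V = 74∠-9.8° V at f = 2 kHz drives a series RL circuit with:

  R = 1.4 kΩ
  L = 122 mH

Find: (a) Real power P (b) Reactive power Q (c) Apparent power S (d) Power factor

Step 1 — Angular frequency: ω = 2π·f = 2π·2000 = 1.257e+04 rad/s.
Step 2 — Component impedances:
  R: Z = R = 1400 Ω
  L: Z = jωL = j·1.257e+04·0.122 = 0 + j1533 Ω
Step 3 — Series combination: Z_total = R + L = 1400 + j1533 Ω = 2076∠47.6° Ω.
Step 4 — Source phasor: V = 74∠-9.8° V = 72.92 - j12.6 V.
Step 5 — Current: I = V / Z = 0.0192 - j0.03003 A = 0.03564∠-57.4° A.
Step 6 — Complex power: S = V·I* = 1.779 + j1.948 VA.
Step 7 — Real power: P = Re(S) = 1.779 W.
Step 8 — Reactive power: Q = Im(S) = 1.948 VAR.
Step 9 — Apparent power: |S| = 2.638 VA.
Step 10 — Power factor: PF = P/|S| = 0.6743 (lagging).

(a) P = 1.779 W  (b) Q = 1.948 VAR  (c) S = 2.638 VA  (d) PF = 0.6743 (lagging)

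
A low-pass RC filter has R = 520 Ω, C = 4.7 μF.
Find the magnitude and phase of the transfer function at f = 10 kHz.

Step 1 — Angular frequency: ω = 2π·1e+04 = 6.283e+04 rad/s.
Step 2 — Transfer function: H(jω) = 1/(1 + jωRC).
Step 3 — Denominator: 1 + jωRC = 1 + j·6.283e+04·520·4.7e-06 = 1 + j153.6.
Step 4 — H = 4.241e-05 - j0.006512.
Step 5 — Magnitude: |H| = 0.006512 (-43.7 dB); phase: φ = -89.6°.

|H| = 0.006512 (-43.7 dB), φ = -89.6°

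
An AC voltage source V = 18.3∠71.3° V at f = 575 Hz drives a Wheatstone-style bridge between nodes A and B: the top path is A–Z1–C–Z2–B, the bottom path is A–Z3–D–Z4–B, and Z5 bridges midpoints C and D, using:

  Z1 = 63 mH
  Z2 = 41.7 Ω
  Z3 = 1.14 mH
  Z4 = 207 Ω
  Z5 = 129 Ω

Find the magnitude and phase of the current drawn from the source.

Step 1 — Angular frequency: ω = 2π·f = 2π·575 = 3613 rad/s.
Step 2 — Component impedances:
  Z1: Z = jωL = j·3613·0.063 = 0 + j227.6 Ω
  Z2: Z = R = 41.7 Ω
  Z3: Z = jωL = j·3613·0.00114 = 0 + j4.119 Ω
  Z4: Z = R = 207 Ω
  Z5: Z = R = 129 Ω
Step 3 — Bridge requires nodal analysis (the Z5 bridge couples midpoints C and D, so the two paths cannot be reduced to a simple series/parallel combination). Setting node B to ground and injecting 1 A at node A, the 3-node admittance system at A, C, D solves to V_A = Z_AB = 84.39 + j22.26 Ω = 87.28∠14.8° Ω.
Step 4 — Source phasor: V = 18.3∠71.3° V = 5.867 + j17.33 V.
Step 5 — Ohm's law: I = V / Z_total = (5.867 + j17.33) / (84.39 + j22.26) = 0.1157 + j0.1749 A.
Step 6 — Convert to polar: |I| = 0.2097 A, ∠I = 56.5°.

I = 0.2097∠56.5° A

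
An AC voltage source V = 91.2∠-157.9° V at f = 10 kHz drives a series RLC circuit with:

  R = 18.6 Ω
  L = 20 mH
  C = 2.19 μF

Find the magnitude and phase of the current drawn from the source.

Step 1 — Angular frequency: ω = 2π·f = 2π·1e+04 = 6.283e+04 rad/s.
Step 2 — Component impedances:
  R: Z = R = 18.6 Ω
  L: Z = jωL = j·6.283e+04·0.02 = 0 + j1257 Ω
  C: Z = 1/(jωC) = -j/(ω·C) = 0 - j7.267 Ω
Step 3 — Series combination: Z_total = R + L + C = 18.6 + j1249 Ω = 1250∠89.1° Ω.
Step 4 — Source phasor: V = 91.2∠-157.9° V = -84.5 - j34.31 V.
Step 5 — Ohm's law: I = V / Z_total = (-84.5 - j34.31) / (18.6 + j1249) = -0.02846 + j0.06721 A.
Step 6 — Convert to polar: |I| = 0.07299 A, ∠I = 113.0°.

I = 0.07299∠113.0° A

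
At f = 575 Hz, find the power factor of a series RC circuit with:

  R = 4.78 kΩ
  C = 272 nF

Step 1 — Angular frequency: ω = 2π·f = 2π·575 = 3613 rad/s.
Step 2 — Component impedances:
  R: Z = R = 4780 Ω
  C: Z = 1/(jωC) = -j/(ω·C) = 0 - j1018 Ω
Step 3 — Series combination: Z_total = R + C = 4780 - j1018 Ω = 4887∠-12.0° Ω.
Step 4 — Power factor: PF = cos(φ) = Re(Z)/|Z| = 4780/4887 = 0.9781.
Step 5 — Type: Im(Z) = -1018 ⇒ leading (phase φ = -12.0°).

PF = 0.9781 (leading, φ = -12.0°)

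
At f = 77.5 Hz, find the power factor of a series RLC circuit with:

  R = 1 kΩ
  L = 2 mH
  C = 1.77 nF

Step 1 — Angular frequency: ω = 2π·f = 2π·77.5 = 486.9 rad/s.
Step 2 — Component impedances:
  R: Z = R = 1000 Ω
  L: Z = jωL = j·486.9·0.002 = 0 + j0.9739 Ω
  C: Z = 1/(jωC) = -j/(ω·C) = 0 - j1.16e+06 Ω
Step 3 — Series combination: Z_total = R + L + C = 1000 - j1.16e+06 Ω = 1.16e+06∠-90.0° Ω.
Step 4 — Power factor: PF = cos(φ) = Re(Z)/|Z| = 1000/1.1602e+06 = 0.0008619.
Step 5 — Type: Im(Z) = -1.16e+06 ⇒ leading (phase φ = -90.0°).

PF = 0.0008619 (leading, φ = -90.0°)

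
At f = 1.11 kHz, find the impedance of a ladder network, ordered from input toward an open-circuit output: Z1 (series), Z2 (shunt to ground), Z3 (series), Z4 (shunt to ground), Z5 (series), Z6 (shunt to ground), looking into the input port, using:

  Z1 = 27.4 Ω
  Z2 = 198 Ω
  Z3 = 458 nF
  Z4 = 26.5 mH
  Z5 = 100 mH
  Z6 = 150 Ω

Step 1 — Angular frequency: ω = 2π·f = 2π·1110 = 6974 rad/s.
Step 2 — Component impedances:
  Z1: Z = R = 27.4 Ω
  Z2: Z = R = 198 Ω
  Z3: Z = 1/(jωC) = -j/(ω·C) = 0 - j313.1 Ω
  Z4: Z = jωL = j·6974·0.0265 = 0 + j184.8 Ω
  Z5: Z = jωL = j·6974·0.1 = 0 + j697.4 Ω
  Z6: Z = R = 150 Ω
Step 3 — Ladder network (open output): work backward from the far end, alternating series and parallel combinations. Z_in = 109.8 - j93.85 Ω = 144.4∠-40.5° Ω.

Z = 109.8 - j93.85 Ω = 144.4∠-40.5° Ω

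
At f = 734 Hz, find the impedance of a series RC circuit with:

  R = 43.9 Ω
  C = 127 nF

Step 1 — Angular frequency: ω = 2π·f = 2π·734 = 4612 rad/s.
Step 2 — Component impedances:
  R: Z = R = 43.9 Ω
  C: Z = 1/(jωC) = -j/(ω·C) = 0 - j1707 Ω
Step 3 — Series combination: Z_total = R + C = 43.9 - j1707 Ω = 1708∠-88.5° Ω.

Z = 43.9 - j1707 Ω = 1708∠-88.5° Ω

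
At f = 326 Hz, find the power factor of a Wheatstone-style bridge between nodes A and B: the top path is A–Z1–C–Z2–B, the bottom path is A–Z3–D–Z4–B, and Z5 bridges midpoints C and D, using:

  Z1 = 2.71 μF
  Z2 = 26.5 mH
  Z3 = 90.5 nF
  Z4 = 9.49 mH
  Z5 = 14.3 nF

Step 1 — Angular frequency: ω = 2π·f = 2π·326 = 2048 rad/s.
Step 2 — Component impedances:
  Z1: Z = 1/(jωC) = -j/(ω·C) = 0 - j180.1 Ω
  Z2: Z = jωL = j·2048·0.0265 = 0 + j54.28 Ω
  Z3: Z = 1/(jωC) = -j/(ω·C) = 0 - j5395 Ω
  Z4: Z = jωL = j·2048·0.00949 = 0 + j19.44 Ω
  Z5: Z = 1/(jωC) = -j/(ω·C) = 0 - j3.414e+04 Ω
Step 3 — Bridge requires nodal analysis (the Z5 bridge couples midpoints C and D, so the two paths cannot be reduced to a simple series/parallel combination). Setting node B to ground and injecting 1 A at node A, the 3-node admittance system at A, C, D solves to V_A = Z_AB = 0 - j122.9 Ω = 122.9∠-90.0° Ω.
Step 4 — Power factor: PF = cos(φ) = Re(Z)/|Z| = 0/122.9 = 0.
Step 5 — Type: Im(Z) = -122.9 ⇒ leading (phase φ = -90.0°).

PF = 0 (leading, φ = -90.0°)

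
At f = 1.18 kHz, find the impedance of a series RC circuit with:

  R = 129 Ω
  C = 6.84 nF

Step 1 — Angular frequency: ω = 2π·f = 2π·1180 = 7414 rad/s.
Step 2 — Component impedances:
  R: Z = R = 129 Ω
  C: Z = 1/(jωC) = -j/(ω·C) = 0 - j1.972e+04 Ω
Step 3 — Series combination: Z_total = R + C = 129 - j1.972e+04 Ω = 1.972e+04∠-89.6° Ω.

Z = 129 - j1.972e+04 Ω = 1.972e+04∠-89.6° Ω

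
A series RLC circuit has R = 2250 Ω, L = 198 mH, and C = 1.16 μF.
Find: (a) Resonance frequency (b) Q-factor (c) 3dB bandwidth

Step 1 — Resonance: ω₀ = 1/√(LC) = 1/√(0.198·1.16e-06) = 2087 rad/s.
Step 2 — f₀ = ω₀/(2π) = 332.1 Hz.
Step 3 — Series Q: Q = ω₀L/R = 2087·0.198/2250 = 0.1836.
Step 4 — Bandwidth: Δω = ω₀/Q = 1.136e+04 rad/s; BW = Δω/(2π) = 1809 Hz.

(a) f₀ = 332.1 Hz  (b) Q = 0.1836  (c) BW = 1809 Hz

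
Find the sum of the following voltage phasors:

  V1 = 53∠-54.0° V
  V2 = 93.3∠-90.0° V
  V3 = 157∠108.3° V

Step 1 — Convert each phasor to rectangular form:
  V1 = 53·(cos(-54.0°) + j·sin(-54.0°)) = 31.15 - j42.88 V
  V2 = 93.3·(cos(-90.0°) + j·sin(-90.0°)) = 0 - j93.3 V
  V3 = 157·(cos(108.3°) + j·sin(108.3°)) = -49.3 + j149.1 V
Step 2 — Sum components: V_total = -18.14 + j12.88 V.
Step 3 — Convert to polar: |V_total| = 22.25 V, ∠V_total = 144.6°.

V_total = 22.25∠144.6° V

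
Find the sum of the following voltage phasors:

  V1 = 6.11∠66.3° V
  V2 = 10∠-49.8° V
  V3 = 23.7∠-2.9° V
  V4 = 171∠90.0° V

Step 1 — Convert each phasor to rectangular form:
  V1 = 6.11·(cos(66.3°) + j·sin(66.3°)) = 2.456 + j5.595 V
  V2 = 10·(cos(-49.8°) + j·sin(-49.8°)) = 6.455 - j7.638 V
  V3 = 23.7·(cos(-2.9°) + j·sin(-2.9°)) = 23.67 - j1.199 V
  V4 = 171·(cos(90.0°) + j·sin(90.0°)) = 0 + j171 V
Step 2 — Sum components: V_total = 32.58 + j167.8 V.
Step 3 — Convert to polar: |V_total| = 170.9 V, ∠V_total = 79.0°.

V_total = 170.9∠79.0° V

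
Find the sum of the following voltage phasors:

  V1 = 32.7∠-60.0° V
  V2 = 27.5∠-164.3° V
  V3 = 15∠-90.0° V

Step 1 — Convert each phasor to rectangular form:
  V1 = 32.7·(cos(-60.0°) + j·sin(-60.0°)) = 16.35 - j28.32 V
  V2 = 27.5·(cos(-164.3°) + j·sin(-164.3°)) = -26.47 - j7.442 V
  V3 = 15·(cos(-90.0°) + j·sin(-90.0°)) = 0 - j15 V
Step 2 — Sum components: V_total = -10.12 - j50.76 V.
Step 3 — Convert to polar: |V_total| = 51.76 V, ∠V_total = -101.3°.

V_total = 51.76∠-101.3° V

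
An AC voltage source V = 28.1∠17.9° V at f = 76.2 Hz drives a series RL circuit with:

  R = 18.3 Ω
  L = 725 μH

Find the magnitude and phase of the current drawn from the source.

Step 1 — Angular frequency: ω = 2π·f = 2π·76.2 = 478.8 rad/s.
Step 2 — Component impedances:
  R: Z = R = 18.3 Ω
  L: Z = jωL = j·478.8·0.000725 = 0 + j0.3471 Ω
Step 3 — Series combination: Z_total = R + L = 18.3 + j0.3471 Ω = 18.3∠1.1° Ω.
Step 4 — Source phasor: V = 28.1∠17.9° V = 26.74 + j8.637 V.
Step 5 — Ohm's law: I = V / Z_total = (26.74 + j8.637) / (18.3 + j0.3471) = 1.47 + j0.4441 A.
Step 6 — Convert to polar: |I| = 1.535 A, ∠I = 16.8°.

I = 1.535∠16.8° A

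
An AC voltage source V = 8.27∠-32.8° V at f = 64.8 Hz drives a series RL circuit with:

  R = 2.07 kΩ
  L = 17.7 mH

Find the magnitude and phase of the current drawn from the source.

Step 1 — Angular frequency: ω = 2π·f = 2π·64.8 = 407.2 rad/s.
Step 2 — Component impedances:
  R: Z = R = 2070 Ω
  L: Z = jωL = j·407.2·0.0177 = 0 + j7.207 Ω
Step 3 — Series combination: Z_total = R + L = 2070 + j7.207 Ω = 2070∠0.2° Ω.
Step 4 — Source phasor: V = 8.27∠-32.8° V = 6.951 - j4.48 V.
Step 5 — Ohm's law: I = V / Z_total = (6.951 - j4.48) / (2070 + j7.207) = 0.003351 - j0.002176 A.
Step 6 — Convert to polar: |I| = 0.003995 A, ∠I = -33.0°.

I = 0.003995∠-33.0° A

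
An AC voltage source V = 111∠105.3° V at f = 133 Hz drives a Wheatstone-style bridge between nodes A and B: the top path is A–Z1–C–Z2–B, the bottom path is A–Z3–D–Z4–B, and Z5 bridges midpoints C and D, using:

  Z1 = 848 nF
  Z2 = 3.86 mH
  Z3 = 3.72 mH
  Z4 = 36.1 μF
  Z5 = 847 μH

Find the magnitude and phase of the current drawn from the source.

Step 1 — Angular frequency: ω = 2π·f = 2π·133 = 835.7 rad/s.
Step 2 — Component impedances:
  Z1: Z = 1/(jωC) = -j/(ω·C) = 0 - j1411 Ω
  Z2: Z = jωL = j·835.7·0.00386 = 0 + j3.226 Ω
  Z3: Z = jωL = j·835.7·0.00372 = 0 + j3.109 Ω
  Z4: Z = 1/(jωC) = -j/(ω·C) = 0 - j33.15 Ω
  Z5: Z = jωL = j·835.7·0.000847 = 0 + j0.7078 Ω
Step 3 — Bridge requires nodal analysis (the Z5 bridge couples midpoints C and D, so the two paths cannot be reduced to a simple series/parallel combination). Setting node B to ground and injecting 1 A at node A, the 3-node admittance system at A, C, D solves to V_A = Z_AB = 0 + j7.583 Ω = 7.583∠90.0° Ω.
Step 4 — Source phasor: V = 111∠105.3° V = -29.29 + j107.1 V.
Step 5 — Ohm's law: I = V / Z_total = (-29.29 + j107.1) / (0 + j7.583) = 14.12 + j3.863 A.
Step 6 — Convert to polar: |I| = 14.64 A, ∠I = 15.3°.

I = 14.64∠15.3° A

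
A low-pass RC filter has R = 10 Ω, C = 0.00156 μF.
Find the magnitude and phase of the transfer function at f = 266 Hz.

Step 1 — Angular frequency: ω = 2π·266 = 1671 rad/s.
Step 2 — Transfer function: H(jω) = 1/(1 + jωRC).
Step 3 — Denominator: 1 + jωRC = 1 + j·1671·10·1.56e-09 = 1 + j2.607e-05.
Step 4 — H = 1 - j2.607e-05.
Step 5 — Magnitude: |H| = 1 (-0.0 dB); phase: φ = -0.0°.

|H| = 1 (-0.0 dB), φ = -0.0°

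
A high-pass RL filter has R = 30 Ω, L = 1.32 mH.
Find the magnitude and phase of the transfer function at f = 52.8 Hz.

Step 1 — Angular frequency: ω = 2π·52.8 = 331.8 rad/s.
Step 2 — Transfer function: H(jω) = jωL/(R + jωL).
Step 3 — Numerator jωL = j·0.4379; denominator R + jωL = 30 + j0.4379.
Step 4 — H = 0.000213 + j0.01459.
Step 5 — Magnitude: |H| = 0.0146 (-36.7 dB); phase: φ = 89.2°.

|H| = 0.0146 (-36.7 dB), φ = 89.2°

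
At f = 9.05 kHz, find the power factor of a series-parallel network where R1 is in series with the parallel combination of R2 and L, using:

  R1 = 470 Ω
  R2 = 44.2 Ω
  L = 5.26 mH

Step 1 — Angular frequency: ω = 2π·f = 2π·9050 = 5.686e+04 rad/s.
Step 2 — Component impedances:
  R1: Z = R = 470 Ω
  R2: Z = R = 44.2 Ω
  L: Z = jωL = j·5.686e+04·0.00526 = 0 + j299.1 Ω
Step 3 — Parallel branch: R2 || L = 1/(1/R2 + 1/L) = 43.26 + j6.392 Ω.
Step 4 — Series with R1: Z_total = R1 + (R2 || L) = 513.3 + j6.392 Ω = 513.3∠0.7° Ω.
Step 5 — Power factor: PF = cos(φ) = Re(Z)/|Z| = 513.26/513.3 = 0.9999.
Step 6 — Type: Im(Z) = 6.392 ⇒ lagging (phase φ = 0.7°).

PF = 0.9999 (lagging, φ = 0.7°)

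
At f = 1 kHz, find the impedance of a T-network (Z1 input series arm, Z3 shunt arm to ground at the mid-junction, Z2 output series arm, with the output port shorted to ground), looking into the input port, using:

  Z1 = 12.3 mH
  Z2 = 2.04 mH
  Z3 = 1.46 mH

Step 1 — Angular frequency: ω = 2π·f = 2π·1000 = 6283 rad/s.
Step 2 — Component impedances:
  Z1: Z = jωL = j·6283·0.0123 = 0 + j77.28 Ω
  Z2: Z = jωL = j·6283·0.00204 = 0 + j12.82 Ω
  Z3: Z = jωL = j·6283·0.00146 = 0 + j9.173 Ω
Step 3 — With the output port shorted to ground, the output series arm Z2 runs from the junction to ground; the shunt arm Z3 also runs from the junction to ground. They appear in parallel: Z3 || Z2 = 0 + j5.347 Ω.
Step 4 — Series with input arm Z1: Z_in = Z1 + (Z3 || Z2) = 0 + j82.63 Ω = 82.63∠90.0° Ω.

Z = 0 + j82.63 Ω = 82.63∠90.0° Ω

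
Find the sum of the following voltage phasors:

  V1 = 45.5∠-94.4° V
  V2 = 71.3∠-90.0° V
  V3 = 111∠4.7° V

Step 1 — Convert each phasor to rectangular form:
  V1 = 45.5·(cos(-94.4°) + j·sin(-94.4°)) = -3.491 - j45.37 V
  V2 = 71.3·(cos(-90.0°) + j·sin(-90.0°)) = 0 - j71.3 V
  V3 = 111·(cos(4.7°) + j·sin(4.7°)) = 110.6 + j9.095 V
Step 2 — Sum components: V_total = 107.1 - j107.6 V.
Step 3 — Convert to polar: |V_total| = 151.8 V, ∠V_total = -45.1°.

V_total = 151.8∠-45.1° V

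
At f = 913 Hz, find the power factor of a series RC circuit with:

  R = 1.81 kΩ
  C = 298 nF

Step 1 — Angular frequency: ω = 2π·f = 2π·913 = 5737 rad/s.
Step 2 — Component impedances:
  R: Z = R = 1810 Ω
  C: Z = 1/(jωC) = -j/(ω·C) = 0 - j585 Ω
Step 3 — Series combination: Z_total = R + C = 1810 - j585 Ω = 1902∠-17.9° Ω.
Step 4 — Power factor: PF = cos(φ) = Re(Z)/|Z| = 1810/1902.2 = 0.9515.
Step 5 — Type: Im(Z) = -585 ⇒ leading (phase φ = -17.9°).

PF = 0.9515 (leading, φ = -17.9°)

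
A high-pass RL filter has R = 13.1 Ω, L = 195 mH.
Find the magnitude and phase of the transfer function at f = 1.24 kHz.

Step 1 — Angular frequency: ω = 2π·1240 = 7791 rad/s.
Step 2 — Transfer function: H(jω) = jωL/(R + jωL).
Step 3 — Numerator jωL = j·1519; denominator R + jωL = 13.1 + j1519.
Step 4 — H = 0.9999 + j0.008622.
Step 5 — Magnitude: |H| = 1 (-0.0 dB); phase: φ = 0.5°.

|H| = 1 (-0.0 dB), φ = 0.5°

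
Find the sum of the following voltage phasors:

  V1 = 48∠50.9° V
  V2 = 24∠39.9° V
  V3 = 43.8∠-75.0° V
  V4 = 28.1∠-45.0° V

Step 1 — Convert each phasor to rectangular form:
  V1 = 48·(cos(50.9°) + j·sin(50.9°)) = 30.27 + j37.25 V
  V2 = 24·(cos(39.9°) + j·sin(39.9°)) = 18.41 + j15.39 V
  V3 = 43.8·(cos(-75.0°) + j·sin(-75.0°)) = 11.34 - j42.31 V
  V4 = 28.1·(cos(-45.0°) + j·sin(-45.0°)) = 19.87 - j19.87 V
Step 2 — Sum components: V_total = 79.89 - j9.532 V.
Step 3 — Convert to polar: |V_total| = 80.46 V, ∠V_total = -6.8°.

V_total = 80.46∠-6.8° V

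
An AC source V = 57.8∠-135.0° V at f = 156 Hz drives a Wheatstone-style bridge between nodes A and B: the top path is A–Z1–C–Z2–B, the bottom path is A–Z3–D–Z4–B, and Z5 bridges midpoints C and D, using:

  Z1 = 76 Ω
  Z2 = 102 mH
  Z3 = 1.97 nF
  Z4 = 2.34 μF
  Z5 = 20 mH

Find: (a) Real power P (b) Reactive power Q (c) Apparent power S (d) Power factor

Step 1 — Angular frequency: ω = 2π·f = 2π·156 = 980.2 rad/s.
Step 2 — Component impedances:
  Z1: Z = R = 76 Ω
  Z2: Z = jωL = j·980.2·0.102 = 0 + j99.98 Ω
  Z3: Z = 1/(jωC) = -j/(ω·C) = 0 - j5.179e+05 Ω
  Z4: Z = 1/(jωC) = -j/(ω·C) = 0 - j436 Ω
  Z5: Z = jωL = j·980.2·0.02 = 0 + j19.6 Ω
Step 3 — Bridge requires nodal analysis (the Z5 bridge couples midpoints C and D, so the two paths cannot be reduced to a simple series/parallel combination). Setting node B to ground and injecting 1 A at node A, the 3-node admittance system at A, C, D solves to V_A = Z_AB = 76 + j131.6 Ω = 151.9∠60.0° Ω.
Step 4 — Source phasor: V = 57.8∠-135.0° V = -40.87 - j40.87 V.
Step 5 — Current: I = V / Z = -0.3675 + j0.09837 A = 0.3804∠165.0° A.
Step 6 — Complex power: S = V·I* = 11 + j19.04 VA.
Step 7 — Real power: P = Re(S) = 11 W.
Step 8 — Reactive power: Q = Im(S) = 19.04 VAR.
Step 9 — Apparent power: |S| = 21.99 VA.
Step 10 — Power factor: PF = P/|S| = 0.5002 (lagging).

(a) P = 11 W  (b) Q = 19.04 VAR  (c) S = 21.99 VA  (d) PF = 0.5002 (lagging)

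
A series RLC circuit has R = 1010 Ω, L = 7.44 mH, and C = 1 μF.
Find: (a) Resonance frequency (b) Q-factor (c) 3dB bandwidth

Step 1 — Resonance: ω₀ = 1/√(LC) = 1/√(0.00744·1e-06) = 1.159e+04 rad/s.
Step 2 — f₀ = ω₀/(2π) = 1845 Hz.
Step 3 — Series Q: Q = ω₀L/R = 1.159e+04·0.00744/1010 = 0.0854.
Step 4 — Bandwidth: Δω = ω₀/Q = 1.358e+05 rad/s; BW = Δω/(2π) = 2.161e+04 Hz.

(a) f₀ = 1845 Hz  (b) Q = 0.0854  (c) BW = 2.161e+04 Hz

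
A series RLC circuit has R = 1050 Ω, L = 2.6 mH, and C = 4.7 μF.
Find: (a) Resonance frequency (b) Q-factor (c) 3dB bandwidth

Step 1 — Resonance: ω₀ = 1/√(LC) = 1/√(0.0026·4.7e-06) = 9046 rad/s.
Step 2 — f₀ = ω₀/(2π) = 1440 Hz.
Step 3 — Series Q: Q = ω₀L/R = 9046·0.0026/1050 = 0.0224.
Step 4 — Bandwidth: Δω = ω₀/Q = 4.038e+05 rad/s; BW = Δω/(2π) = 6.427e+04 Hz.

(a) f₀ = 1440 Hz  (b) Q = 0.0224  (c) BW = 6.427e+04 Hz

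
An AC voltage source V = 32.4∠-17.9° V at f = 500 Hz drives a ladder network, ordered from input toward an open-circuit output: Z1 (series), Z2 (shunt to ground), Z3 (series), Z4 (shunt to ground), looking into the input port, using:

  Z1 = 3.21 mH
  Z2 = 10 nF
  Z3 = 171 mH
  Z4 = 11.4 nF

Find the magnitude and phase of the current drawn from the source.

Step 1 — Angular frequency: ω = 2π·f = 2π·500 = 3142 rad/s.
Step 2 — Component impedances:
  Z1: Z = jωL = j·3142·0.00321 = 0 + j10.08 Ω
  Z2: Z = 1/(jωC) = -j/(ω·C) = 0 - j3.183e+04 Ω
  Z3: Z = jωL = j·3142·0.171 = 0 + j537.2 Ω
  Z4: Z = 1/(jωC) = -j/(ω·C) = 0 - j2.792e+04 Ω
Step 3 — Ladder network (open output): work backward from the far end, alternating series and parallel combinations. Z_in = 0 - j1.471e+04 Ω = 1.471e+04∠-90.0° Ω.
Step 4 — Source phasor: V = 32.4∠-17.9° V = 30.83 - j9.958 V.
Step 5 — Ohm's law: I = V / Z_total = (30.83 - j9.958) / (0 - j1.471e+04) = 0.000677 + j0.002096 A.
Step 6 — Convert to polar: |I| = 0.002203 A, ∠I = 72.1°.

I = 0.002203∠72.1° A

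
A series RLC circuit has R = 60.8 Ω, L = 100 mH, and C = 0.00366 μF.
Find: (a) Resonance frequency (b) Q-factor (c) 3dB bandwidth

Step 1 — Resonance: ω₀ = 1/√(LC) = 1/√(0.1·3.66e-09) = 5.227e+04 rad/s.
Step 2 — f₀ = ω₀/(2π) = 8319 Hz.
Step 3 — Series Q: Q = ω₀L/R = 5.227e+04·0.1/60.8 = 85.97.
Step 4 — Bandwidth: Δω = ω₀/Q = 608 rad/s; BW = Δω/(2π) = 96.77 Hz.

(a) f₀ = 8319 Hz  (b) Q = 85.97  (c) BW = 96.77 Hz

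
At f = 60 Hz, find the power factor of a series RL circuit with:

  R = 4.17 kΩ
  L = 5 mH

Step 1 — Angular frequency: ω = 2π·f = 2π·60 = 377 rad/s.
Step 2 — Component impedances:
  R: Z = R = 4170 Ω
  L: Z = jωL = j·377·0.005 = 0 + j1.885 Ω
Step 3 — Series combination: Z_total = R + L = 4170 + j1.885 Ω = 4170∠0.0° Ω.
Step 4 — Power factor: PF = cos(φ) = Re(Z)/|Z| = 4170/4170 = 1.
Step 5 — Type: Im(Z) = 1.885 ⇒ lagging (phase φ = 0.0°).

PF = 1 (lagging, φ = 0.0°)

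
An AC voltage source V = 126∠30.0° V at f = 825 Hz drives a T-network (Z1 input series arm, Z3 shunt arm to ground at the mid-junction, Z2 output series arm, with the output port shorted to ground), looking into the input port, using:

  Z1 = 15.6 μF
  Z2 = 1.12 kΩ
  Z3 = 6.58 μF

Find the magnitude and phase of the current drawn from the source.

Step 1 — Angular frequency: ω = 2π·f = 2π·825 = 5184 rad/s.
Step 2 — Component impedances:
  Z1: Z = 1/(jωC) = -j/(ω·C) = 0 - j12.37 Ω
  Z2: Z = R = 1120 Ω
  Z3: Z = 1/(jωC) = -j/(ω·C) = 0 - j29.32 Ω
Step 3 — With the output port shorted to ground, the output series arm Z2 runs from the junction to ground; the shunt arm Z3 also runs from the junction to ground. They appear in parallel: Z3 || Z2 = 0.7669 - j29.3 Ω.
Step 4 — Series with input arm Z1: Z_in = Z1 + (Z3 || Z2) = 0.7669 - j41.66 Ω = 41.67∠-88.9° Ω.
Step 5 — Source phasor: V = 126∠30.0° V = 109.1 + j63 V.
Step 6 — Ohm's law: I = V / Z_total = (109.1 + j63) / (0.7669 - j41.66) = -1.463 + j2.646 A.
Step 7 — Convert to polar: |I| = 3.024 A, ∠I = 118.9°.

I = 3.024∠118.9° A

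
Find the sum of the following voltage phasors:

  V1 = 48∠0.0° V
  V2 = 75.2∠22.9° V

Step 1 — Convert each phasor to rectangular form:
  V1 = 48·(cos(0.0°) + j·sin(0.0°)) = 48 V
  V2 = 75.2·(cos(22.9°) + j·sin(22.9°)) = 69.27 + j29.26 V
Step 2 — Sum components: V_total = 117.3 + j29.26 V.
Step 3 — Convert to polar: |V_total| = 120.9 V, ∠V_total = 14.0°.

V_total = 120.9∠14.0° V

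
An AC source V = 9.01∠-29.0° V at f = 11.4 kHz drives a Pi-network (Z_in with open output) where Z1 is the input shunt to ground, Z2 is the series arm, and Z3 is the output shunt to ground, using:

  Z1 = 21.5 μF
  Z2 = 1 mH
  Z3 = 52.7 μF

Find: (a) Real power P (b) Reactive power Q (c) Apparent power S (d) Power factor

Step 1 — Angular frequency: ω = 2π·f = 2π·1.14e+04 = 7.163e+04 rad/s.
Step 2 — Component impedances:
  Z1: Z = 1/(jωC) = -j/(ω·C) = 0 - j0.6493 Ω
  Z2: Z = jωL = j·7.163e+04·0.001 = 0 + j71.63 Ω
  Z3: Z = 1/(jωC) = -j/(ω·C) = 0 - j0.2649 Ω
Step 3 — With open output, the series arm Z2 and the output shunt Z3 appear in series to ground: Z2 + Z3 = 0 + j71.36 Ω.
Step 4 — Parallel with input shunt Z1: Z_in = Z1 || (Z2 + Z3) = 0 - j0.6553 Ω = 0.6553∠-90.0° Ω.
Step 5 — Source phasor: V = 9.01∠-29.0° V = 7.88 - j4.368 V.
Step 6 — Current: I = V / Z = 6.666 + j12.03 A = 13.75∠61.0° A.
Step 7 — Complex power: S = V·I* = 0 - j123.9 VA.
Step 8 — Real power: P = Re(S) = 0 W.
Step 9 — Reactive power: Q = Im(S) = -123.9 VAR.
Step 10 — Apparent power: |S| = 123.9 VA.
Step 11 — Power factor: PF = P/|S| = 0 (leading).

(a) P = 0 W  (b) Q = -123.9 VAR  (c) S = 123.9 VA  (d) PF = 0 (leading)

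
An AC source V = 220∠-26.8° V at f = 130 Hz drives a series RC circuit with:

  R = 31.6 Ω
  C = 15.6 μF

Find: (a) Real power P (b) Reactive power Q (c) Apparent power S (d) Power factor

Step 1 — Angular frequency: ω = 2π·f = 2π·130 = 816.8 rad/s.
Step 2 — Component impedances:
  R: Z = R = 31.6 Ω
  C: Z = 1/(jωC) = -j/(ω·C) = 0 - j78.48 Ω
Step 3 — Series combination: Z_total = R + C = 31.6 - j78.48 Ω = 84.6∠-68.1° Ω.
Step 4 — Source phasor: V = 220∠-26.8° V = 196.4 - j99.19 V.
Step 5 — Current: I = V / Z = 1.955 + j1.715 A = 2.6∠41.3° A.
Step 6 — Complex power: S = V·I* = 213.7 - j530.7 VA.
Step 7 — Real power: P = Re(S) = 213.7 W.
Step 8 — Reactive power: Q = Im(S) = -530.7 VAR.
Step 9 — Apparent power: |S| = 572.1 VA.
Step 10 — Power factor: PF = P/|S| = 0.3735 (leading).

(a) P = 213.7 W  (b) Q = -530.7 VAR  (c) S = 572.1 VA  (d) PF = 0.3735 (leading)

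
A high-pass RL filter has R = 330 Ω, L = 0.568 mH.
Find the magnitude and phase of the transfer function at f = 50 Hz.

Step 1 — Angular frequency: ω = 2π·50 = 314.2 rad/s.
Step 2 — Transfer function: H(jω) = jωL/(R + jωL).
Step 3 — Numerator jωL = j·0.1784; denominator R + jωL = 330 + j0.1784.
Step 4 — H = 2.924e-07 + j0.0005407.
Step 5 — Magnitude: |H| = 0.0005407 (-65.3 dB); phase: φ = 90.0°.

|H| = 0.0005407 (-65.3 dB), φ = 90.0°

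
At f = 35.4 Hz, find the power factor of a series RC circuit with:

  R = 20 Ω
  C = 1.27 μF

Step 1 — Angular frequency: ω = 2π·f = 2π·35.4 = 222.4 rad/s.
Step 2 — Component impedances:
  R: Z = R = 20 Ω
  C: Z = 1/(jωC) = -j/(ω·C) = 0 - j3540 Ω
Step 3 — Series combination: Z_total = R + C = 20 - j3540 Ω = 3540∠-89.7° Ω.
Step 4 — Power factor: PF = cos(φ) = Re(Z)/|Z| = 20/3540.14 = 0.005649.
Step 5 — Type: Im(Z) = -3540 ⇒ leading (phase φ = -89.7°).

PF = 0.005649 (leading, φ = -89.7°)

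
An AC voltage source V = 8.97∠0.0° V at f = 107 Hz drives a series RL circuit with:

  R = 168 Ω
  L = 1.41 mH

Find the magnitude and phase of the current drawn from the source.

Step 1 — Angular frequency: ω = 2π·f = 2π·107 = 672.3 rad/s.
Step 2 — Component impedances:
  R: Z = R = 168 Ω
  L: Z = jωL = j·672.3·0.00141 = 0 + j0.9479 Ω
Step 3 — Series combination: Z_total = R + L = 168 + j0.9479 Ω = 168∠0.3° Ω.
Step 4 — Source phasor: V = 8.97∠0.0° V = 8.97 V.
Step 5 — Ohm's law: I = V / Z_total = (8.97) / (168 + j0.9479) = 0.05339 - j0.0003013 A.
Step 6 — Convert to polar: |I| = 0.05339 A, ∠I = -0.3°.

I = 0.05339∠-0.3° A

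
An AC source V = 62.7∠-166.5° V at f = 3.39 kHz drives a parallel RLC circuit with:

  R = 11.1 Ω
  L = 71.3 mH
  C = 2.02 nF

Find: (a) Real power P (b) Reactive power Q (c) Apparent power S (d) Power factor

Step 1 — Angular frequency: ω = 2π·f = 2π·3390 = 2.13e+04 rad/s.
Step 2 — Component impedances:
  R: Z = R = 11.1 Ω
  L: Z = jωL = j·2.13e+04·0.0713 = 0 + j1519 Ω
  C: Z = 1/(jωC) = -j/(ω·C) = 0 - j2.324e+04 Ω
Step 3 — Parallel combination: 1/Z_total = 1/R + 1/L + 1/C; Z_total = 11.1 + j0.07582 Ω = 11.1∠0.4° Ω.
Step 4 — Source phasor: V = 62.7∠-166.5° V = -60.97 - j14.64 V.
Step 5 — Current: I = V / Z = -5.502 - j1.281 A = 5.649∠-166.9° A.
Step 6 — Complex power: S = V·I* = 354.2 + j2.419 VA.
Step 7 — Real power: P = Re(S) = 354.2 W.
Step 8 — Reactive power: Q = Im(S) = 2.419 VAR.
Step 9 — Apparent power: |S| = 354.2 VA.
Step 10 — Power factor: PF = P/|S| = 1 (lagging).

(a) P = 354.2 W  (b) Q = 2.419 VAR  (c) S = 354.2 VA  (d) PF = 1 (lagging)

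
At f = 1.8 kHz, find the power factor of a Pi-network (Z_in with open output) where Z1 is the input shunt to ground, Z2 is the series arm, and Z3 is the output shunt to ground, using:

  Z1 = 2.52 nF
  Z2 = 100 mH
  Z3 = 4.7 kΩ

Step 1 — Angular frequency: ω = 2π·f = 2π·1800 = 1.131e+04 rad/s.
Step 2 — Component impedances:
  Z1: Z = 1/(jωC) = -j/(ω·C) = 0 - j3.509e+04 Ω
  Z2: Z = jωL = j·1.131e+04·0.1 = 0 + j1131 Ω
  Z3: Z = R = 4700 Ω
Step 3 — With open output, the series arm Z2 and the output shunt Z3 appear in series to ground: Z2 + Z3 = 4700 + j1131 Ω.
Step 4 — Parallel with input shunt Z1: Z_in = Z1 || (Z2 + Z3) = 4924 + j487.1 Ω = 4948∠5.6° Ω.
Step 5 — Power factor: PF = cos(φ) = Re(Z)/|Z| = 4924/4948 = 0.9951.
Step 6 — Type: Im(Z) = 487.1 ⇒ lagging (phase φ = 5.6°).

PF = 0.9951 (lagging, φ = 5.6°)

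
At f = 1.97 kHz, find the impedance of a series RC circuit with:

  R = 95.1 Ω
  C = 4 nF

Step 1 — Angular frequency: ω = 2π·f = 2π·1970 = 1.238e+04 rad/s.
Step 2 — Component impedances:
  R: Z = R = 95.1 Ω
  C: Z = 1/(jωC) = -j/(ω·C) = 0 - j2.02e+04 Ω
Step 3 — Series combination: Z_total = R + C = 95.1 - j2.02e+04 Ω = 2.02e+04∠-89.7° Ω.

Z = 95.1 - j2.02e+04 Ω = 2.02e+04∠-89.7° Ω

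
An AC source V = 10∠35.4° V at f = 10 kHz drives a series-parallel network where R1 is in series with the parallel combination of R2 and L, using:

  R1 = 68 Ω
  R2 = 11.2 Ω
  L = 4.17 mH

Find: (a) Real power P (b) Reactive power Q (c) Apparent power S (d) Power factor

Step 1 — Angular frequency: ω = 2π·f = 2π·1e+04 = 6.283e+04 rad/s.
Step 2 — Component impedances:
  R1: Z = R = 68 Ω
  R2: Z = R = 11.2 Ω
  L: Z = jωL = j·6.283e+04·0.00417 = 0 + j262 Ω
Step 3 — Parallel branch: R2 || L = 1/(1/R2 + 1/L) = 11.18 + j0.4779 Ω.
Step 4 — Series with R1: Z_total = R1 + (R2 || L) = 79.18 + j0.4779 Ω = 79.18∠0.3° Ω.
Step 5 — Source phasor: V = 10∠35.4° V = 8.151 + j5.793 V.
Step 6 — Current: I = V / Z = 0.1034 + j0.07254 A = 0.1263∠35.1° A.
Step 7 — Complex power: S = V·I* = 1.263 + j0.007622 VA.
Step 8 — Real power: P = Re(S) = 1.263 W.
Step 9 — Reactive power: Q = Im(S) = 0.007622 VAR.
Step 10 — Apparent power: |S| = 1.263 VA.
Step 11 — Power factor: PF = P/|S| = 1 (lagging).

(a) P = 1.263 W  (b) Q = 0.007622 VAR  (c) S = 1.263 VA  (d) PF = 1 (lagging)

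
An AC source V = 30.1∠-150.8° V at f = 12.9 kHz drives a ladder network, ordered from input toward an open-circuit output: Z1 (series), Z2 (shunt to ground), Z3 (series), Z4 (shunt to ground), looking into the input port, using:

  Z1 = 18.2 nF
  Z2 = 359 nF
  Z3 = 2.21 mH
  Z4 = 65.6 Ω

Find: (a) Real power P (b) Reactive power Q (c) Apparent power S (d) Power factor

Step 1 — Angular frequency: ω = 2π·f = 2π·1.29e+04 = 8.105e+04 rad/s.
Step 2 — Component impedances:
  Z1: Z = 1/(jωC) = -j/(ω·C) = 0 - j677.9 Ω
  Z2: Z = 1/(jωC) = -j/(ω·C) = 0 - j34.37 Ω
  Z3: Z = jωL = j·8.105e+04·0.00221 = 0 + j179.1 Ω
  Z4: Z = R = 65.6 Ω
Step 3 — Ladder network (open output): work backward from the far end, alternating series and parallel combinations. Z_in = 3.067 - j719 Ω = 719∠-89.8° Ω.
Step 4 — Source phasor: V = 30.1∠-150.8° V = -26.27 - j14.68 V.
Step 5 — Current: I = V / Z = 0.02027 - j0.03663 A = 0.04186∠-61.0° A.
Step 6 — Complex power: S = V·I* = 0.005375 - j1.26 VA.
Step 7 — Real power: P = Re(S) = 0.005375 W.
Step 8 — Reactive power: Q = Im(S) = -1.26 VAR.
Step 9 — Apparent power: |S| = 1.26 VA.
Step 10 — Power factor: PF = P/|S| = 0.004266 (leading).

(a) P = 0.005375 W  (b) Q = -1.26 VAR  (c) S = 1.26 VA  (d) PF = 0.004266 (leading)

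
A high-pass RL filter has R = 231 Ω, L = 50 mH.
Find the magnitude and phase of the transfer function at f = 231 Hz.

Step 1 — Angular frequency: ω = 2π·231 = 1451 rad/s.
Step 2 — Transfer function: H(jω) = jωL/(R + jωL).
Step 3 — Numerator jωL = j·72.57; denominator R + jωL = 231 + j72.57.
Step 4 — H = 0.08983 + j0.2859.
Step 5 — Magnitude: |H| = 0.2997 (-10.5 dB); phase: φ = 72.6°.

|H| = 0.2997 (-10.5 dB), φ = 72.6°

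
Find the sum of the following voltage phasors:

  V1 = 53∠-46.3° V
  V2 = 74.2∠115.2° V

Step 1 — Convert each phasor to rectangular form:
  V1 = 53·(cos(-46.3°) + j·sin(-46.3°)) = 36.62 - j38.32 V
  V2 = 74.2·(cos(115.2°) + j·sin(115.2°)) = -31.59 + j67.14 V
Step 2 — Sum components: V_total = 5.024 + j28.82 V.
Step 3 — Convert to polar: |V_total| = 29.26 V, ∠V_total = 80.1°.

V_total = 29.26∠80.1° V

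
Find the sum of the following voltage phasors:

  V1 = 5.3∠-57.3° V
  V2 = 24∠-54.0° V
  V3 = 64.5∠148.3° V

Step 1 — Convert each phasor to rectangular form:
  V1 = 5.3·(cos(-57.3°) + j·sin(-57.3°)) = 2.863 - j4.46 V
  V2 = 24·(cos(-54.0°) + j·sin(-54.0°)) = 14.11 - j19.42 V
  V3 = 64.5·(cos(148.3°) + j·sin(148.3°)) = -54.88 + j33.89 V
Step 2 — Sum components: V_total = -37.91 + j10.02 V.
Step 3 — Convert to polar: |V_total| = 39.21 V, ∠V_total = 165.2°.

V_total = 39.21∠165.2° V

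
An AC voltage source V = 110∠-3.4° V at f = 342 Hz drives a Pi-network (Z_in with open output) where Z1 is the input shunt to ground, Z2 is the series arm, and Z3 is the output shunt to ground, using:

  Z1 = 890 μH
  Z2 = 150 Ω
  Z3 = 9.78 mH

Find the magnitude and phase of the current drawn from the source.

Step 1 — Angular frequency: ω = 2π·f = 2π·342 = 2149 rad/s.
Step 2 — Component impedances:
  Z1: Z = jωL = j·2149·0.00089 = 0 + j1.912 Ω
  Z2: Z = R = 150 Ω
  Z3: Z = jωL = j·2149·0.00978 = 0 + j21.02 Ω
Step 3 — With open output, the series arm Z2 and the output shunt Z3 appear in series to ground: Z2 + Z3 = 150 + j21.02 Ω.
Step 4 — Parallel with input shunt Z1: Z_in = Z1 || (Z2 + Z3) = 0.02383 + j1.909 Ω = 1.909∠89.3° Ω.
Step 5 — Source phasor: V = 110∠-3.4° V = 109.8 - j6.524 V.
Step 6 — Ohm's law: I = V / Z_total = (109.8 - j6.524) / (0.02383 + j1.909) = -2.699 - j57.56 A.
Step 7 — Convert to polar: |I| = 57.62 A, ∠I = -92.7°.

I = 57.62∠-92.7° A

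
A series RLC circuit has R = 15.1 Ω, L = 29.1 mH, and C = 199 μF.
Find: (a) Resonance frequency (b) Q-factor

Step 1 — Resonance condition Im(Z)=0 gives ω₀ = 1/√(LC).
Step 2 — ω₀ = 1/√(0.0291·0.000199) = 415.6 rad/s.
Step 3 — f₀ = ω₀/(2π) = 66.14 Hz.
Step 4 — Series Q: Q = ω₀L/R = 415.6·0.0291/15.1 = 0.8008.

(a) f₀ = 66.14 Hz  (b) Q = 0.8008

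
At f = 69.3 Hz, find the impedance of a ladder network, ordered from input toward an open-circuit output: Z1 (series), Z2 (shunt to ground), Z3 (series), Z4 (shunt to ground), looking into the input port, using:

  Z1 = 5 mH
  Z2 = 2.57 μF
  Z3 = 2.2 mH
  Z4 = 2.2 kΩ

Step 1 — Angular frequency: ω = 2π·f = 2π·69.3 = 435.4 rad/s.
Step 2 — Component impedances:
  Z1: Z = jωL = j·435.4·0.005 = 0 + j2.177 Ω
  Z2: Z = 1/(jωC) = -j/(ω·C) = 0 - j893.6 Ω
  Z3: Z = jωL = j·435.4·0.0022 = 0 + j0.9579 Ω
  Z4: Z = R = 2200 Ω
Step 3 — Ladder network (open output): work backward from the far end, alternating series and parallel combinations. Z_in = 311.7 - j765 Ω = 826∠-67.8° Ω.

Z = 311.7 - j765 Ω = 826∠-67.8° Ω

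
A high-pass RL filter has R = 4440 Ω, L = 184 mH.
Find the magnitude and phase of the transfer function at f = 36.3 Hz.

Step 1 — Angular frequency: ω = 2π·36.3 = 228.1 rad/s.
Step 2 — Transfer function: H(jω) = jωL/(R + jωL).
Step 3 — Numerator jωL = j·41.97; denominator R + jωL = 4440 + j41.97.
Step 4 — H = 8.933e-05 + j0.009451.
Step 5 — Magnitude: |H| = 0.009452 (-40.5 dB); phase: φ = 89.5°.

|H| = 0.009452 (-40.5 dB), φ = 89.5°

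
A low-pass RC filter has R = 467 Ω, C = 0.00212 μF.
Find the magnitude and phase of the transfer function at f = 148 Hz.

Step 1 — Angular frequency: ω = 2π·148 = 929.9 rad/s.
Step 2 — Transfer function: H(jω) = 1/(1 + jωRC).
Step 3 — Denominator: 1 + jωRC = 1 + j·929.9·467·2.12e-09 = 1 + j0.0009206.
Step 4 — H = 1 - j0.0009206.
Step 5 — Magnitude: |H| = 1 (-0.0 dB); phase: φ = -0.1°.

|H| = 1 (-0.0 dB), φ = -0.1°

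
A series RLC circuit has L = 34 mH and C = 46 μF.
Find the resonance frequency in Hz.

Step 1 — Resonance condition Im(Z)=0 gives ω₀ = 1/√(LC).
Step 2 — ω₀ = 1/√(0.034·4.6e-05) = 799.6 rad/s.
Step 3 — f₀ = ω₀/(2π) = 127.3 Hz.

f₀ = 127.3 Hz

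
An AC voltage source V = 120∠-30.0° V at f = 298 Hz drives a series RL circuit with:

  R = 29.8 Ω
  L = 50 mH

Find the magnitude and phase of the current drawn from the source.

Step 1 — Angular frequency: ω = 2π·f = 2π·298 = 1872 rad/s.
Step 2 — Component impedances:
  R: Z = R = 29.8 Ω
  L: Z = jωL = j·1872·0.05 = 0 + j93.62 Ω
Step 3 — Series combination: Z_total = R + L = 29.8 + j93.62 Ω = 98.25∠72.3° Ω.
Step 4 — Source phasor: V = 120∠-30.0° V = 103.9 - j60 V.
Step 5 — Ohm's law: I = V / Z_total = (103.9 - j60) / (29.8 + j93.62) = -0.2611 - j1.193 A.
Step 6 — Convert to polar: |I| = 1.221 A, ∠I = -102.3°.

I = 1.221∠-102.3° A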